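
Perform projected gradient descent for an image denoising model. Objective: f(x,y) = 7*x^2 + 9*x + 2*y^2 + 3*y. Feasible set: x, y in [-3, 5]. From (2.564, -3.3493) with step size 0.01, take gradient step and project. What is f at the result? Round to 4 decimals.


Step 1: Compute gradient at (2.564, -3.3493).
grad_x = 2*7*2.564 + 9 = 44.896
grad_y = 2*2*-3.3493 + 3 = -10.3972
Step 2: Gradient step.
x_raw = 2.564 - 0.01*44.896 = 2.115
y_raw = -3.3493 - 0.01*-10.3972 = -3.2453
Step 3: Project onto [-3, 5].
x_proj = clip(2.115) = 2.115
y_proj = clip(-3.2453) = -3.0
Step 4: Evaluate f.
f(2.115, -3.0) = 59.3491


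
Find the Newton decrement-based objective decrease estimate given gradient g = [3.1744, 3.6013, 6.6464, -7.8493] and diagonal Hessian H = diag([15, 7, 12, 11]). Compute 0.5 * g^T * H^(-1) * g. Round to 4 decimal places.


Step 1: H is diagonal, so H^(-1) * g = [0.2116, 0.5145, 0.5539, -0.7136].
Step 2: g^T H^(-1) g = sum_i g_i^2 / H_ii
  = (3.1744)^2/15 + (3.6013)^2/7 + (6.6464)^2/12 + (-7.8493)^2/11
  = 0.6718 + 1.8528 + 3.6812 + 5.601 = 11.8068
Step 3: Objective decrease = 0.5 * g^T H^(-1) g = 5.9034


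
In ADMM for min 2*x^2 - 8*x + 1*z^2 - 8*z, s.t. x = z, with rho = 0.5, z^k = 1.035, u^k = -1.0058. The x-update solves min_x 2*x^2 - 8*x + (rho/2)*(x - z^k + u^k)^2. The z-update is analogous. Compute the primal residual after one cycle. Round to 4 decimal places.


ADMM iteration with rho = 0.5, z^k = 1.035, u^k = -1.0058
Step 1: x-update.
Minimize 2*x^2 - 8*x + (0.5/2)*(x - 1.035 - 1.0058)^2
FOC: (2*2 + 0.5)*x = 8 + 0.5*(1.035 + 1.0058)
x^{k+1} = 2.0045
Step 2: z-update.
Minimize 1*z^2 - 8*z + (0.5/2)*(2.0045 - z - 1.0058)^2
FOC: (2*1 + 0.5)*z = 8 + 0.5*(2.0045 - 1.0058)
z^{k+1} = 3.3997
Step 3: u-update.
u^{k+1} = -1.0058 + 2.0045 - 3.3997 = -2.401
Step 4: Primal residual = |2.0045 - 3.3997| = 1.3952


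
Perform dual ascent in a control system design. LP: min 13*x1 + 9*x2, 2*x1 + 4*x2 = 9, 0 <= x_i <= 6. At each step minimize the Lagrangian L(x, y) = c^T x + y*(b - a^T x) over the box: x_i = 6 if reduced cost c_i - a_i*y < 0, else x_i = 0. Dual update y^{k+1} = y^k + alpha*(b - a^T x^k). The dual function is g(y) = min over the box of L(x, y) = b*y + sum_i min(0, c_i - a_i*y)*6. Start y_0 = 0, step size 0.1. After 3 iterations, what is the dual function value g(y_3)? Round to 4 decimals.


Dual ascent for LP: min 13*x1 + 9*x2, 2*x1 + 4*x2 = 9, 0 <= x_i <= 6
Step 1: y^k = 0.0, reduced costs: (13.0, 9.0)
  x^k = (0.0, 0.0), subgradient = b - a^T x = 9.0
  y^{k+1} = 0.0 + 0.1*9.0 = 0.9
Step 2: y^k = 0.9, reduced costs: (11.2, 5.4)
  x^k = (0.0, 0.0), subgradient = b - a^T x = 9.0
  y^{k+1} = 0.9 + 0.1*9.0 = 1.8
Step 3: y^k = 1.8, reduced costs: (9.4, 1.8)
  x^k = (0.0, 0.0), subgradient = b - a^T x = 9.0
  y^{k+1} = 1.8 + 0.1*9.0 = 2.7
Dual objective at y_3 = 2.7: reduced costs (7.6, -1.8), box minimizer x = (0.0, 6.0)
g(y_3) = b*y + (c1 - a1*y)*x1 + (c2 - a2*y)*x2 = 9*2.7 + 7.6*0.0 + (-1.8)*6.0 = 24.3 + 0.0 - 10.8 = 13.5


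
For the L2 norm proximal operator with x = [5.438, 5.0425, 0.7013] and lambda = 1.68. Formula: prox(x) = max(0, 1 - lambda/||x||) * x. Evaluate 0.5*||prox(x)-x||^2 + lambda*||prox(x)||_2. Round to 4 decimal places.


Step 1: Compute ||x||.
||x|| = 7.4492
Step 2: Compute scaling factor.
scale = max(0, 1 - 1.68/7.4492) = 0.7745
Step 3: prox(x) = [4.2116, 3.9053, 0.5431]
||prox(x)|| = 5.7692
Step 4: Proximal objective.
0.5*||prox-x||^2 = 1.4112
lambda*||prox|| = 9.6923
Total = 11.1034


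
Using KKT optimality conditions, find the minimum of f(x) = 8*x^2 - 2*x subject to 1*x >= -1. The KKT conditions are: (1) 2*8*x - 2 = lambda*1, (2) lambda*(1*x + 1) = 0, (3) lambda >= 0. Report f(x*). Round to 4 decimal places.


Step 1: Try lambda = 0 (constraint inactive).
Stationarity: 2*8*x - 2 = 0
x* = 2/(2*8) = 0.125
Check constraint: 1*0.125 = 0.125 >= -1 -- satisfied.
Step 2: Compute optimal value.
f(x*) = 8*0.125^2 - 2*0.125 = -0.125


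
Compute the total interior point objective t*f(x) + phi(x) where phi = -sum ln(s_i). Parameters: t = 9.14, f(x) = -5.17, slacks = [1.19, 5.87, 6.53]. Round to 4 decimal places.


Step 1: Compute log-barrier.
ln values: [0.174, 1.7699, 1.8764]
phi = -(0.174 + 1.7699 + 1.8764) = -3.8202
Step 2: Compute augmented objective.
t*f(x) = 9.14*-5.17 = -47.2538
Total = -47.2538 - 3.8202 = -51.074


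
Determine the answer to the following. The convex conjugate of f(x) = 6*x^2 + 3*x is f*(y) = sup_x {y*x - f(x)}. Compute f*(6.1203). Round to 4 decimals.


f*(y) = sup_x {y*x - a*x^2 - b*x} = sup_x {(y-b)*x - a*x^2}
FOC: (y - b) - 2a*x = 0 => x* = (y - b)/(2a)
x* = (6.1203 - 3)/(2*6) = 0.26
f*(6.1203) = (y-b)^2/(4a) = (6.1203 - 3)^2/(4*6)
= 9.7363/24 = 0.4057


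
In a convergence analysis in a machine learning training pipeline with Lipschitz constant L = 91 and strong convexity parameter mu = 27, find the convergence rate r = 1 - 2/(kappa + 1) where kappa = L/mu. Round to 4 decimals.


Step 1: Compute the condition number.
kappa = L/mu = 91/27 = 3.3704
Step 2: Compute the convergence rate.
r = 1 - 2/(kappa + 1) = 1 - 2*mu/(L + mu) = (L - mu)/(L + mu) = 64/118 = 0.5424


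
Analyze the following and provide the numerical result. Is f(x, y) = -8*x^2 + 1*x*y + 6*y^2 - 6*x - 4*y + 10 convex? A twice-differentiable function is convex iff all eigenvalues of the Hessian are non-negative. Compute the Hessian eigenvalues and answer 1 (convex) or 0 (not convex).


The Hessian of f(x,y) = -8*x^2 + 1*x*y + 6*y^2 - 6*x - 4*y + 10 is:
H = [[-16, 1], [1, 12]]
Trace = -16 + 12 = -4
Determinant = -16*12 - (1)^2 = -193
Discriminant = (-4)^2 - 4*-193 = 788.0
Eigenvalues: lambda_1 = -16.0357, lambda_2 = 12.0357
The function is not convex.

0


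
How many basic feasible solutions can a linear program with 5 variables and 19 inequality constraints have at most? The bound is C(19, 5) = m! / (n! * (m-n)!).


Each vertex corresponds to some choice of n active constraints out of m, so the number of vertices is at most C(m, n) = m! / (n!(m-n)!).
m = 19, n = 5
Numerator: 19 * 18 * 17 * 16 * 15
Denominator: 5! = 120
C(19, 5) = 11628


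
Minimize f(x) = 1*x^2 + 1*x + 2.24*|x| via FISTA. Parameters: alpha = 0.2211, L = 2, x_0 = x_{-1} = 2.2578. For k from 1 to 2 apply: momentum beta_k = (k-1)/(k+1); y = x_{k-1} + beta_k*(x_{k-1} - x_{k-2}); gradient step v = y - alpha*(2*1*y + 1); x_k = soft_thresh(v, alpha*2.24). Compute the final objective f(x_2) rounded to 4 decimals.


FISTA on f(x) = 1*x^2 + 1*x + 2.24*|x|
L = 2, alpha = 0.2211
Iteration 1: beta = 0.0, y = 2.2578 + 0.0*(2.2578 - 2.2578) = 2.2578
  grad(y) = 5.5156, v = y - alpha*grad = 1.0383
  prox(v) = soft_thresh(1.0383, 0.4953) = 0.543
Iteration 2: beta = 0.3333, y = 0.543 + 0.3333*(0.543 - 2.2578) = -0.0286
  grad(y) = 0.9429, v = y - alpha*grad = -0.237
  prox(v) = soft_thresh(-0.237, 0.4953) = 0.0
f(x_2) = 1*0.0^2 + 1*0.0 + 2.24*|0.0| = 0.0


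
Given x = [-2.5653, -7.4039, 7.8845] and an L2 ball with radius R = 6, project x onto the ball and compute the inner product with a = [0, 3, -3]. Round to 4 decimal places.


Step 1: Compute ||x|| (intermediates to 6 decimals).
||x|| = sqrt((-2.5653)^2 + (-7.4039)^2 + 7.8845^2) = 11.115927
Step 2: Project.
Since ||x|| > R, scale = R/||x|| = 6/11.115927 = 0.539766, proj(x) = scale * x
proj(x) = [-1.384662, -3.996373, 4.255785]
Step 3: Dot product.
a^T * proj(x) = 0*(-1.384662) + 3*(-3.996373) - 3*4.255785 = -24.7565


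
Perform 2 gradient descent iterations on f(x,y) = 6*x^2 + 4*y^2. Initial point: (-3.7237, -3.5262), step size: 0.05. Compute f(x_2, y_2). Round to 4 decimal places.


Gradient descent on f(x,y) = 6*x^2 + 4*y^2.
Starting point: (-3.7237, -3.5262), alpha = 0.05
Step 1: grad_x = 2*6*-3.7237 = -44.6844, grad_y = 2*4*-3.5262 = -28.2096
  x_1 = -3.7237 - 0.05*-44.6844 = -1.4895
  y_1 = -3.5262 - 0.05*-28.2096 = -2.1157
Step 2: grad_x = 2*6*-1.4895 = -17.8738, grad_y = 2*4*-2.1157 = -16.9258
  x_2 = -1.4895 - 0.05*-17.8738 = -0.5958
  y_2 = -2.1157 - 0.05*-16.9258 = -1.2694
f(-0.5958, -1.2694) = 6*(-0.5958)^2 + 4*(-1.2694)^2 = 8.5756


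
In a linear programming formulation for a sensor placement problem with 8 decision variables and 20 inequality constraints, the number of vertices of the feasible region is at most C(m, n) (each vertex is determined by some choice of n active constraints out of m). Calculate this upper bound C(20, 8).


Each vertex corresponds to some choice of n active constraints out of m, so the number of vertices is at most C(m, n) = m! / (n!(m-n)!).
m = 20, n = 8
Numerator: 20 * 19 * 18 * 17 * 16 * 15 * 14 * 13
Denominator: 8! = 40320
C(20, 8) = 125970


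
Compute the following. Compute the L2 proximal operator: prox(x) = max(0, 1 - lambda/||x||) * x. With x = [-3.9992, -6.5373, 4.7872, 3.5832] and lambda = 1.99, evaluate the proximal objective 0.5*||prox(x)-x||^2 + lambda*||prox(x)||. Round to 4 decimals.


Step 1: Compute ||x||.
||x|| = 9.7204
Step 2: Compute scaling factor.
scale = max(0, 1 - 1.99/9.7204) = 0.7953
Step 3: prox(x) = [-3.1805, -5.199, 3.8071, 2.8496]
||prox(x)|| = 7.7304
Step 4: Proximal objective.
0.5*||prox-x||^2 = 1.9801
lambda*||prox|| = 15.3835
Total = 17.3636


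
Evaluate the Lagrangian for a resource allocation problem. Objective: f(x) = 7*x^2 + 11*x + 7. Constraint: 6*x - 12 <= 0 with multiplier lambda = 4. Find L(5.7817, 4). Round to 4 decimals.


Step 1: Evaluate f(x).
f(5.7817) = 7*5.7817^2 + 11*5.7817 + 7 = 304.5951
Step 2: Evaluate g(x).
g(5.7817) = 6*5.7817 - 12 = 22.6902
Step 3: Compute Lagrangian.
L = 304.5951 + 4*22.6902 = 395.3559


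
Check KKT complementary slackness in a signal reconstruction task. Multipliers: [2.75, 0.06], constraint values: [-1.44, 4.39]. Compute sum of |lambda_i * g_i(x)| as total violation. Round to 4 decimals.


KKT complementary slackness check:
lambda_1 * g_1 = 2.75 * -1.44 = -3.96
lambda_2 * g_2 = 0.06 * 4.39 = 0.2634
Total violation = 3.96 + 0.2634 = 4.2234


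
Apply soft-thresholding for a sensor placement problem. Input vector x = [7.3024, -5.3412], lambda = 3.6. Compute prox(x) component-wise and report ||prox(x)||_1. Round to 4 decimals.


Soft-thresholding with lambda = 3.6:
prox(7.3024) = sign(7.3024)*max(|7.3024| - 3.6, 0) = 3.7024
prox(-5.3412) = sign(-5.3412)*max(|-5.3412| - 3.6, 0) = -1.7412
prox(x) = [3.7024, -1.7412]
||prox(x)||_1 = 3.7024 + 1.7412 = 5.4436


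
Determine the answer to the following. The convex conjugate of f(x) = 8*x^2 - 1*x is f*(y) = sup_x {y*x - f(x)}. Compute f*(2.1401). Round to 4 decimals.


f*(y) = sup_x {y*x - a*x^2 - b*x} = sup_x {(y-b)*x - a*x^2}
FOC: (y - b) - 2a*x = 0 => x* = (y - b)/(2a)
x* = (2.1401 + 1)/(2*8) = 0.1963
f*(2.1401) = (y-b)^2/(4a) = (2.1401 + 1)^2/(4*8)
= 9.8602/32 = 0.3081


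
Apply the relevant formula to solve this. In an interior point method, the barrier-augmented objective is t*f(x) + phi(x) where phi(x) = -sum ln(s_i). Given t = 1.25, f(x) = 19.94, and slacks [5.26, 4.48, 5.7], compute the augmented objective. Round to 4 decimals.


Step 1: Compute log-barrier.
ln values: [1.6601, 1.4996, 1.7405]
phi = -(1.6601 + 1.4996 + 1.7405) = -4.9002
Step 2: Compute augmented objective.
t*f(x) = 1.25*19.94 = 24.925
Total = 24.925 - 4.9002 = 20.0248


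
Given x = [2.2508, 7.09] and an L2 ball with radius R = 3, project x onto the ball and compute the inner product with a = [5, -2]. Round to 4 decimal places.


Step 1: Compute ||x|| (intermediates to 6 decimals).
||x|| = sqrt(2.2508^2 + 7.09^2) = 7.438696
Step 2: Project.
Since ||x|| > R, scale = R/||x|| = 3/7.438696 = 0.403296, proj(x) = scale * x
proj(x) = [0.907739, 2.859369]
Step 3: Dot product.
a^T * proj(x) = 5*0.907739 - 2*2.859369 = -1.18


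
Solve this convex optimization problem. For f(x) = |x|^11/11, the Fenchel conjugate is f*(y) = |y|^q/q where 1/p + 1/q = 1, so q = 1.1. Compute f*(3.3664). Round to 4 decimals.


The conjugate exponent q satisfies 1/p + 1/q = 1.
p = 11, so q = 11/(11 - 1) = 1.1
|y|^q = 3.3664^1.1 = 3.8009
f*(3.3664) = 3.8009 / 1.1 = 3.4553


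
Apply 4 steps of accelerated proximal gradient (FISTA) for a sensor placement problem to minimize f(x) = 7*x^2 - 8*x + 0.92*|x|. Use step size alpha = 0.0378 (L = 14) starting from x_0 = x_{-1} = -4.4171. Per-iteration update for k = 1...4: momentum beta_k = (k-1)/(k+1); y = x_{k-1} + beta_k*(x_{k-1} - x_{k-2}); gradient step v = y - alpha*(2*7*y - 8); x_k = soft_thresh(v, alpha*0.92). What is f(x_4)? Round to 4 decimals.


FISTA on f(x) = 7*x^2 - 8*x + 0.92*|x|
L = 14, alpha = 0.0378
Iteration 1: beta = 0.0, y = -4.4171 + 0.0*(-4.4171 + 4.4171) = -4.4171
  grad(y) = -69.8394, v = y - alpha*grad = -1.7772
  prox(v) = soft_thresh(-1.7772, 0.0348) = -1.7424
Iteration 2: beta = 0.3333, y = -1.7424 + 0.3333*(-1.7424 + 4.4171) = -0.8508
  grad(y) = -19.9116, v = y - alpha*grad = -0.0982
  prox(v) = soft_thresh(-0.0982, 0.0348) = -0.0634
Iteration 3: beta = 0.5, y = -0.0634 + 0.5*(-0.0634 + 1.7424) = 0.7761
  grad(y) = 2.8655, v = y - alpha*grad = 0.6678
  prox(v) = soft_thresh(0.6678, 0.0348) = 0.633
Iteration 4: beta = 0.6, y = 0.633 + 0.6*(0.633 + 0.0634) = 1.0509
  grad(y) = 6.7121, v = y - alpha*grad = 0.7971
  prox(v) = soft_thresh(0.7971, 0.0348) = 0.7624
f(x_4) = 7*0.7624^2 - 8*0.7624 + 0.92*|0.7624| = -1.3291


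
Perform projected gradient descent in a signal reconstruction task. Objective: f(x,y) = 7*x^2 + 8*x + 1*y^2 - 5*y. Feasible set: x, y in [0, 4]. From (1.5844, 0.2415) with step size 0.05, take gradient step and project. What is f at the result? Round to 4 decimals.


Step 1: Compute gradient at (1.5844, 0.2415).
grad_x = 2*7*1.5844 + 8 = 30.1816
grad_y = 2*1*0.2415 - 5 = -4.517
Step 2: Gradient step.
x_raw = 1.5844 - 0.05*30.1816 = 0.0753
y_raw = 0.2415 - 0.05*-4.517 = 0.4674
Step 3: Project onto [0, 4].
x_proj = clip(0.0753) = 0.0753
y_proj = clip(0.4674) = 0.4674
Step 4: Evaluate f.
f(0.0753, 0.4674) = -1.4761


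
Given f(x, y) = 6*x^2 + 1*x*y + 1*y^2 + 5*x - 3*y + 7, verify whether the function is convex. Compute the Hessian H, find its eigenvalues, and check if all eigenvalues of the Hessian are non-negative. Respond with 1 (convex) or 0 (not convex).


The Hessian of f(x,y) = 6*x^2 + 1*x*y + 1*y^2 + 5*x - 3*y + 7 is:
H = [[12, 1], [1, 2]]
Trace = 12 + 2 = 14
Determinant = 12*2 - (1)^2 = 23
Discriminant = (14)^2 - 4*23 = 104.0
Eigenvalues: lambda_1 = 1.901, lambda_2 = 12.099
The function is convex.

1


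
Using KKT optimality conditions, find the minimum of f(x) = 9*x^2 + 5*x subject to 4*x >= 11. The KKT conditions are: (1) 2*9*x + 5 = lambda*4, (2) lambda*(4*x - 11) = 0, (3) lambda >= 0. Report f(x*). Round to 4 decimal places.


Step 1: Try lambda = 0 (constraint inactive).
x_unc = -5/(2*9) = -0.2778
Check: 4*-0.2778 = -1.1112 < 11 -- violated!
Step 2: Constraint must be active: 4*x = 11
x* = 11/4 = 2.75
lambda = (2*9*2.75 + 5)/4 = 13.625
Step 3: Compute optimal value.
f(x*) = 9*2.75^2 + 5*2.75 = 81.8125


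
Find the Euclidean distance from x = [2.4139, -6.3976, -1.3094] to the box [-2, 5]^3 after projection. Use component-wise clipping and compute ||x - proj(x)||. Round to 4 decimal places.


Project each component onto [-2, 5].
clip(2.4139) = 2.4139, clip(-6.3976) = -2.0, clip(-1.3094) = -1.3094
Projection = [2.4139, -2.0, -1.3094]
Squared diffs: [0.0, 19.3389, 0.0]
Distance = sqrt(19.3389) = 4.3976


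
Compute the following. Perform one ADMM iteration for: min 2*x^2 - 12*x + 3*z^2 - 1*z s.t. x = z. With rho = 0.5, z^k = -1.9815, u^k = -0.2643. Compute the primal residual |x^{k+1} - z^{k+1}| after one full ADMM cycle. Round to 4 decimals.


ADMM iteration with rho = 0.5, z^k = -1.9815, u^k = -0.2643
Step 1: x-update.
Minimize 2*x^2 - 12*x + (0.5/2)*(x + 1.9815 - 0.2643)^2
FOC: (2*2 + 0.5)*x = 12 + 0.5*(-1.9815 + 0.2643)
x^{k+1} = 2.4759
Step 2: z-update.
Minimize 3*z^2 - 1*z + (0.5/2)*(2.4759 - z - 0.2643)^2
FOC: (2*3 + 0.5)*z = 1 + 0.5*(2.4759 - 0.2643)
z^{k+1} = 0.324
Step 3: u-update.
u^{k+1} = -0.2643 + 2.4759 - 0.324 = 1.8876
Step 4: Primal residual = |2.4759 - 0.324| = 2.1519


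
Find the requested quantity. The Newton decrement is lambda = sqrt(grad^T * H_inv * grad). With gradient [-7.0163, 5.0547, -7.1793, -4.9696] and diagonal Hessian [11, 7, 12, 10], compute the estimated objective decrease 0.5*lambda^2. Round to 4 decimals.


Step 1: H is diagonal, so H^(-1) * g = [-0.6378, 0.7221, -0.5983, -0.497].
Step 2: g^T H^(-1) g = sum_i g_i^2 / H_ii
  = (-7.0163)^2/11 + (5.0547)^2/7 + (-7.1793)^2/12 + (-4.9696)^2/10
  = 4.4753 + 3.65 + 4.2952 + 2.4697 = 14.8902
Step 3: Objective decrease = 0.5 * g^T H^(-1) g = 7.4451


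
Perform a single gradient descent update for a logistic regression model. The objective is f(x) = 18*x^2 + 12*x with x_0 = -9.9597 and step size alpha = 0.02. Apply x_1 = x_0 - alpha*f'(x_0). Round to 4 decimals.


We compute the gradient at x_0 and apply the update.
f'(x) = 36*x + 12
f'(-9.9597) = 36*-9.9597 + 12 = -346.5492
x_1 = -9.9597 - 0.02*-346.5492 = -3.0287


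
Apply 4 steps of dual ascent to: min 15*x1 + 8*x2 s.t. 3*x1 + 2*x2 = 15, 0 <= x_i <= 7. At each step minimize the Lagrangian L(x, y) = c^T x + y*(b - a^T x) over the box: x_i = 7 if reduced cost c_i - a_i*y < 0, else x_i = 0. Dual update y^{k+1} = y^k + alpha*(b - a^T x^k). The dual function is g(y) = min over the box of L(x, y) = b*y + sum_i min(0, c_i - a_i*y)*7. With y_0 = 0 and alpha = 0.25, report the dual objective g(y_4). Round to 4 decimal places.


Dual ascent for LP: min 15*x1 + 8*x2, 3*x1 + 2*x2 = 15, 0 <= x_i <= 7
Step 1: y^k = 0.0, reduced costs: (15.0, 8.0)
  x^k = (0.0, 0.0), subgradient = b - a^T x = 15.0
  y^{k+1} = 0.0 + 0.25*15.0 = 3.75
Step 2: y^k = 3.75, reduced costs: (3.75, 0.5)
  x^k = (0.0, 0.0), subgradient = b - a^T x = 15.0
  y^{k+1} = 3.75 + 0.25*15.0 = 7.5
Step 3: y^k = 7.5, reduced costs: (-7.5, -7.0)
  x^k = (7.0, 7.0), subgradient = b - a^T x = -20.0
  y^{k+1} = 7.5 + 0.25*-20.0 = 2.5
Step 4: y^k = 2.5, reduced costs: (7.5, 3.0)
  x^k = (0.0, 0.0), subgradient = b - a^T x = 15.0
  y^{k+1} = 2.5 + 0.25*15.0 = 6.25
Dual objective at y_4 = 6.25: reduced costs (-3.75, -4.5), box minimizer x = (7.0, 7.0)
g(y_4) = b*y + (c1 - a1*y)*x1 + (c2 - a2*y)*x2 = 15*6.25 + (-3.75)*7.0 + (-4.5)*7.0 = 93.75 - 26.25 - 31.5 = 36.0


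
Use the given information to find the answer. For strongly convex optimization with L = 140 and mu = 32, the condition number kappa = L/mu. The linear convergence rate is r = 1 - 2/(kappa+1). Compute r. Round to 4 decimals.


Step 1: Compute the condition number.
kappa = L/mu = 140/32 = 4.375
Step 2: Compute the convergence rate.
r = 1 - 2/(kappa + 1) = 1 - 2*mu/(L + mu) = (L - mu)/(L + mu) = 108/172 = 0.6279


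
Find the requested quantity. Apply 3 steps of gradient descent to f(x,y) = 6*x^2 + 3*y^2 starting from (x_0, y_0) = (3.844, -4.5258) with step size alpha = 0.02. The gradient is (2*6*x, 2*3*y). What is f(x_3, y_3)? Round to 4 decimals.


Gradient descent on f(x,y) = 6*x^2 + 3*y^2.
Starting point: (3.844, -4.5258), alpha = 0.02
Step 1: grad_x = 2*6*3.844 = 46.128, grad_y = 2*3*-4.5258 = -27.1548
  x_1 = 3.844 - 0.02*46.128 = 2.9214
  y_1 = -4.5258 - 0.02*-27.1548 = -3.9827
Step 2: grad_x = 2*6*2.9214 = 35.0573, grad_y = 2*3*-3.9827 = -23.8962
  x_2 = 2.9214 - 0.02*35.0573 = 2.2203
  y_2 = -3.9827 - 0.02*-23.8962 = -3.5048
Step 3: grad_x = 2*6*2.2203 = 26.6435, grad_y = 2*3*-3.5048 = -21.0287
  x_3 = 2.2203 - 0.02*26.6435 = 1.6874
  y_3 = -3.5048 - 0.02*-21.0287 = -3.0842
f(1.6874, -3.0842) = 6*1.6874^2 + 3*(-3.0842)^2 = 45.6214


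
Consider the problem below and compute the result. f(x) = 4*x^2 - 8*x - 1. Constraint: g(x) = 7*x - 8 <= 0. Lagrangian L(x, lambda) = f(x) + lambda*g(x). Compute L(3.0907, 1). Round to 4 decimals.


Step 1: Evaluate f(x).
f(3.0907) = 4*3.0907^2 - 8*3.0907 - 1 = 12.4841
Step 2: Evaluate g(x).
g(3.0907) = 7*3.0907 - 8 = 13.6349
Step 3: Compute Lagrangian.
L = 12.4841 + 1*13.6349 = 26.119


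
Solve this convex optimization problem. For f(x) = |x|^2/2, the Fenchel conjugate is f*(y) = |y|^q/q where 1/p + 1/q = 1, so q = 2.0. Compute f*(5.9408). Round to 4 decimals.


The conjugate exponent q satisfies 1/p + 1/q = 1.
p = 2, so q = 2/(2 - 1) = 2.0
|y|^q = 5.9408^2.0 = 35.2931
f*(5.9408) = 35.2931 / 2.0 = 17.6466


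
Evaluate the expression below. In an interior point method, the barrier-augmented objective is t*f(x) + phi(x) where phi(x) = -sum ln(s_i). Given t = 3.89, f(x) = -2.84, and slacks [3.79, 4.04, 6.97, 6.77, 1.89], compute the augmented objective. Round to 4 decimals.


Step 1: Compute log-barrier.
ln values: [1.3324, 1.3962, 1.9416, 1.9125, 0.6366]
phi = -(1.3324 + 1.3962 + 1.9416 + 1.9125 + 0.6366) = -7.2193
Step 2: Compute augmented objective.
t*f(x) = 3.89*-2.84 = -11.0476
Total = -11.0476 - 7.2193 = -18.2669


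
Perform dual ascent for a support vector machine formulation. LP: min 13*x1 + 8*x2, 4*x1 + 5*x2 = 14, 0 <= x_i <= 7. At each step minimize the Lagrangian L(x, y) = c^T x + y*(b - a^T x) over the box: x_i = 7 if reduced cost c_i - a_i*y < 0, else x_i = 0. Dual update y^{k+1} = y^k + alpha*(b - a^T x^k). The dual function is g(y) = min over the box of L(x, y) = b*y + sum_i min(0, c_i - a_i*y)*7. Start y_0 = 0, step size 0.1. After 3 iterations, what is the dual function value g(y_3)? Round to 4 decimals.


Dual ascent for LP: min 13*x1 + 8*x2, 4*x1 + 5*x2 = 14, 0 <= x_i <= 7
Step 1: y^k = 0.0, reduced costs: (13.0, 8.0)
  x^k = (0.0, 0.0), subgradient = b - a^T x = 14.0
  y^{k+1} = 0.0 + 0.1*14.0 = 1.4
Step 2: y^k = 1.4, reduced costs: (7.4, 1.0)
  x^k = (0.0, 0.0), subgradient = b - a^T x = 14.0
  y^{k+1} = 1.4 + 0.1*14.0 = 2.8
Step 3: y^k = 2.8, reduced costs: (1.8, -6.0)
  x^k = (0.0, 7.0), subgradient = b - a^T x = -21.0
  y^{k+1} = 2.8 + 0.1*-21.0 = 0.7
Dual objective at y_3 = 0.7: reduced costs (10.2, 4.5), box minimizer x = (0.0, 0.0)
g(y_3) = b*y + (c1 - a1*y)*x1 + (c2 - a2*y)*x2 = 14*0.7 + 10.2*0.0 + 4.5*0.0 = 9.8 + 0.0 + 0.0 = 9.8


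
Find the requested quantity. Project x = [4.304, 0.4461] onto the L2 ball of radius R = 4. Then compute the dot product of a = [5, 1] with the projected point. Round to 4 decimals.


Step 1: Compute ||x|| (intermediates to 6 decimals).
||x|| = sqrt(4.304^2 + 0.4461^2) = 4.327057
Step 2: Project.
Since ||x|| > R, scale = R/||x|| = 4/4.327057 = 0.924416, proj(x) = scale * x
proj(x) = [3.978686, 0.412382]
Step 3: Dot product.
a^T * proj(x) = 5*3.978686 + 1*0.412382 = 20.3058


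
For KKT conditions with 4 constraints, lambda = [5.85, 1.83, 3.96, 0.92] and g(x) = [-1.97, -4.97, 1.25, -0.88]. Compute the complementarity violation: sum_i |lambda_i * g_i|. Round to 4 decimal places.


KKT complementary slackness check:
lambda_1 * g_1 = 5.85 * -1.97 = -11.5245
lambda_2 * g_2 = 1.83 * -4.97 = -9.0951
lambda_3 * g_3 = 3.96 * 1.25 = 4.95
lambda_4 * g_4 = 0.92 * -0.88 = -0.8096
Total violation = 11.5245 + 9.0951 + 4.95 + 0.8096 = 26.3792


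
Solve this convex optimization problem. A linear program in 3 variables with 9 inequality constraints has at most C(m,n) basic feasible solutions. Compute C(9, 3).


Each vertex corresponds to some choice of n active constraints out of m, so the number of vertices is at most C(m, n) = m! / (n!(m-n)!).
m = 9, n = 3
Numerator: 9 * 8 * 7
Denominator: 3! = 6
C(9, 3) = 84


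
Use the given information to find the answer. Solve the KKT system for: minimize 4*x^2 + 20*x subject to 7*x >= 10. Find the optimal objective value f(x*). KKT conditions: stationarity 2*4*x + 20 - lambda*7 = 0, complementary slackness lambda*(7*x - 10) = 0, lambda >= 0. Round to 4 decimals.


Step 1: Try lambda = 0 (constraint inactive).
x_unc = -20/(2*4) = -2.5
Check: 7*-2.5 = -17.5 < 10 -- violated!
Step 2: Constraint must be active: 7*x = 10
x* = 10/7 = 1.4286 (rounded; the exact value 10/7 is used below)
lambda = (2*4*(10/7) + 20)/7 = 4.4898
Step 3: Compute optimal value.
f(x*) = 4*(10/7)^2 + 20*(10/7) = 36.7347


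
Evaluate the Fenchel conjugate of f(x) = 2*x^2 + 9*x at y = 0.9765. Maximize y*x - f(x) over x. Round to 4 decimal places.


f*(y) = sup_x {y*x - a*x^2 - b*x} = sup_x {(y-b)*x - a*x^2}
FOC: (y - b) - 2a*x = 0 => x* = (y - b)/(2a)
x* = (0.9765 - 9)/(2*2) = -2.0059
f*(0.9765) = (y-b)^2/(4a) = (0.9765 - 9)^2/(4*2)
= 64.3766/8 = 8.0471


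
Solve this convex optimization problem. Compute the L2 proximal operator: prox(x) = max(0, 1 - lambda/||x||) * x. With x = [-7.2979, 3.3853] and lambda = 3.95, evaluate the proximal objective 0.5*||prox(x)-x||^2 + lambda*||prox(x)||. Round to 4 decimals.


Step 1: Compute ||x||.
||x|| = 8.0448
Step 2: Compute scaling factor.
scale = max(0, 1 - 3.95/8.0448) = 0.509
Step 3: prox(x) = [-3.7147, 1.7231]
||prox(x)|| = 4.0948
Step 4: Proximal objective.
0.5*||prox-x||^2 = 7.8013
lambda*||prox|| = 16.1745
Total = 23.9759


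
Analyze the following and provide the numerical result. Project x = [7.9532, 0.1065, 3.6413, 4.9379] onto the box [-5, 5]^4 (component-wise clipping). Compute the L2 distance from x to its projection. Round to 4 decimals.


Project each component onto [-5, 5].
clip(7.9532) = 5.0, clip(0.1065) = 0.1065, clip(3.6413) = 3.6413, clip(4.9379) = 4.9379
Projection = [5.0, 0.1065, 3.6413, 4.9379]
Squared diffs: [8.7214, 0.0, 0.0, 0.0]
Distance = sqrt(8.7214) = 2.9532


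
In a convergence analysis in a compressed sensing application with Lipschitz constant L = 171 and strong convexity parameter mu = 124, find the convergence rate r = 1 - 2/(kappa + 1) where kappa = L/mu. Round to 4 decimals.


Step 1: Compute the condition number.
kappa = L/mu = 171/124 = 1.379
Step 2: Compute the convergence rate.
r = 1 - 2/(kappa + 1) = 1 - 2*mu/(L + mu) = (L - mu)/(L + mu) = 47/295 = 0.1593


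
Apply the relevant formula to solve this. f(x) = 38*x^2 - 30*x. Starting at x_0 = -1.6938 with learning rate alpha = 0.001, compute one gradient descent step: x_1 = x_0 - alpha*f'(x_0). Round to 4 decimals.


We compute the gradient at x_0 and apply the update.
f'(x) = 76*x - 30
f'(-1.6938) = 76*-1.6938 - 30 = -158.7288
x_1 = -1.6938 - 0.001*-158.7288 = -1.5351


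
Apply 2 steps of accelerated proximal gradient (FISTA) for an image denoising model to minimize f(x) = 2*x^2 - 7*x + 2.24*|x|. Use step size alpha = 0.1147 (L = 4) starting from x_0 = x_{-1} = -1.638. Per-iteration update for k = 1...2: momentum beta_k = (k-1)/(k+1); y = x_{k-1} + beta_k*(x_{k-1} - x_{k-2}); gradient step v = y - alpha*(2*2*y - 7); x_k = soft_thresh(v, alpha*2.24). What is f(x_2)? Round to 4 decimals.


FISTA on f(x) = 2*x^2 - 7*x + 2.24*|x|
L = 4, alpha = 0.1147
Iteration 1: beta = 0.0, y = -1.638 + 0.0*(-1.638 + 1.638) = -1.638
  grad(y) = -13.552, v = y - alpha*grad = -0.0836
  prox(v) = soft_thresh(-0.0836, 0.2569) = 0.0
Iteration 2: beta = 0.3333, y = 0.0 + 0.3333*(0.0 + 1.638) = 0.546
  grad(y) = -4.816, v = y - alpha*grad = 1.0984
  prox(v) = soft_thresh(1.0984, 0.2569) = 0.8415
f(x_2) = 2*0.8415^2 - 7*0.8415 + 2.24*|0.8415| = -2.5892


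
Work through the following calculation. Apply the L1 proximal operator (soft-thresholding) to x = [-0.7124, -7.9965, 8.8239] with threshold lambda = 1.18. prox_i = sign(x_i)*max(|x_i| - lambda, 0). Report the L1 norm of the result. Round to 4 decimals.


Soft-thresholding with lambda = 1.18:
prox(-0.7124) = sign(-0.7124)*max(|-0.7124| - 1.18, 0) = 0.0
prox(-7.9965) = sign(-7.9965)*max(|-7.9965| - 1.18, 0) = -6.8165
prox(8.8239) = sign(8.8239)*max(|8.8239| - 1.18, 0) = 7.6439
prox(x) = [0.0, -6.8165, 7.6439]
||prox(x)||_1 = 0.0 + 6.8165 + 7.6439 = 14.4604


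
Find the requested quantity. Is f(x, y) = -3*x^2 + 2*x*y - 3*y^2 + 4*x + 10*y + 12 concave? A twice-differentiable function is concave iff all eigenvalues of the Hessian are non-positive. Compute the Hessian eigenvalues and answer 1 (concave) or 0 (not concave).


The Hessian of f(x,y) = -3*x^2 + 2*x*y - 3*y^2 + 4*x + 10*y + 12 is:
H = [[-6, 2], [2, -6]]
Trace = -6 - 6 = -12
Determinant = -6*-6 - (2)^2 = 32
Discriminant = (-12)^2 - 4*32 = 16.0
Eigenvalues: lambda_1 = -8.0, lambda_2 = -4.0
The function is concave.

1


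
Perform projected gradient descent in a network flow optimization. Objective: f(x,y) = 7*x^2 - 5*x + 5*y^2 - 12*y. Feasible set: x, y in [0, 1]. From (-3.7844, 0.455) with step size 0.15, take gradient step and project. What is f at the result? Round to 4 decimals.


Step 1: Compute gradient at (-3.7844, 0.455).
grad_x = 2*7*-3.7844 - 5 = -57.9816
grad_y = 2*5*0.455 - 12 = -7.45
Step 2: Gradient step.
x_raw = -3.7844 - 0.15*-57.9816 = 4.9128
y_raw = 0.455 - 0.15*-7.45 = 1.5725
Step 3: Project onto [0, 1].
x_proj = clip(4.9128) = 1.0
y_proj = clip(1.5725) = 1.0
Step 4: Evaluate f.
f(1.0, 1.0) = -5.0


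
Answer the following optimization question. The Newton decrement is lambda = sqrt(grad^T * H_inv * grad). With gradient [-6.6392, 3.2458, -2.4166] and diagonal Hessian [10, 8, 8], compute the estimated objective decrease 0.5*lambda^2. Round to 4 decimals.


Step 1: H is diagonal, so H^(-1) * g = [-0.6639, 0.4057, -0.3021].
Step 2: g^T H^(-1) g = sum_i g_i^2 / H_ii
  = (-6.6392)^2/10 + (3.2458)^2/8 + (-2.4166)^2/8
  = 4.4079 + 1.3169 + 0.73 = 6.4548
Step 3: Objective decrease = 0.5 * g^T H^(-1) g = 3.2274


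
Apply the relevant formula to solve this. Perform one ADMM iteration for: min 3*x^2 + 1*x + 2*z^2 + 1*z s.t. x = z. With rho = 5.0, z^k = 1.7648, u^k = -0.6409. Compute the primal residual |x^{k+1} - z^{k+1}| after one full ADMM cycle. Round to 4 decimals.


ADMM iteration with rho = 5.0, z^k = 1.7648, u^k = -0.6409
Step 1: x-update.
Minimize 3*x^2 + 1*x + (5.0/2)*(x - 1.7648 - 0.6409)^2
FOC: (2*3 + 5.0)*x = -1 + 5.0*(1.7648 + 0.6409)
x^{k+1} = 1.0026
Step 2: z-update.
Minimize 2*z^2 + 1*z + (5.0/2)*(1.0026 - z - 0.6409)^2
FOC: (2*2 + 5.0)*z = -1 + 5.0*(1.0026 - 0.6409)
z^{k+1} = 0.0898
Step 3: u-update.
u^{k+1} = -0.6409 + 1.0026 - 0.0898 = 0.2719
Step 4: Primal residual = |1.0026 - 0.0898| = 0.9128


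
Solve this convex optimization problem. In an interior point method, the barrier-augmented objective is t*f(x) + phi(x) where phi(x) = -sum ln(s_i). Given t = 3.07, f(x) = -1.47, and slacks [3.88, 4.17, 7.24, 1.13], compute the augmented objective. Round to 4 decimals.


Step 1: Compute log-barrier.
ln values: [1.3558, 1.4279, 1.9796, 0.1222]
phi = -(1.3558 + 1.4279 + 1.9796 + 0.1222) = -4.8856
Step 2: Compute augmented objective.
t*f(x) = 3.07*-1.47 = -4.5129
Total = -4.5129 - 4.8856 = -9.3985


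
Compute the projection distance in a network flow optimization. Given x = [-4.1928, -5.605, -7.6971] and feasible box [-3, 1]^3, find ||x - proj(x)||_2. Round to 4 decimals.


Project each component onto [-3, 1].
clip(-4.1928) = -3.0, clip(-5.605) = -3.0, clip(-7.6971) = -3.0
Projection = [-3.0, -3.0, -3.0]
Squared diffs: [1.4228, 6.786, 22.0627]
Distance = sqrt(30.2715) = 5.502


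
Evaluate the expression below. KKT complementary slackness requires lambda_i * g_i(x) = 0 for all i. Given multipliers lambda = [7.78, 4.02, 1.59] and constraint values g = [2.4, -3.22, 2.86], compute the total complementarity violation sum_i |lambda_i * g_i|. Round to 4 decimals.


KKT complementary slackness check:
lambda_1 * g_1 = 7.78 * 2.4 = 18.672
lambda_2 * g_2 = 4.02 * -3.22 = -12.9444
lambda_3 * g_3 = 1.59 * 2.86 = 4.5474
Total violation = 18.672 + 12.9444 + 4.5474 = 36.1638


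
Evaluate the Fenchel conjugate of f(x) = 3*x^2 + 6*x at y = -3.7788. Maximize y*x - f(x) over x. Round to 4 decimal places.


f*(y) = sup_x {y*x - a*x^2 - b*x} = sup_x {(y-b)*x - a*x^2}
FOC: (y - b) - 2a*x = 0 => x* = (y - b)/(2a)
x* = (-3.7788 - 6)/(2*3) = -1.6298
f*(-3.7788) = (y-b)^2/(4a) = (-3.7788 - 6)^2/(4*3)
= 95.6249/12 = 7.9687


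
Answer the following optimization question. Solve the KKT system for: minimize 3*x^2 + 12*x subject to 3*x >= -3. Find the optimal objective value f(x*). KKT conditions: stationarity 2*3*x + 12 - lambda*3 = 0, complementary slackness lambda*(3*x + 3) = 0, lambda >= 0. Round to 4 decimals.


Step 1: Try lambda = 0 (constraint inactive).
x_unc = -12/(2*3) = -2.0
Check: 3*-2.0 = -6.0 < -3 -- violated!
Step 2: Constraint must be active: 3*x = -3
x* = -3/3 = -1.0
lambda = (2*3*(-1.0) + 12)/3 = 2.0
Step 3: Compute optimal value.
f(x*) = 3*(-1.0)^2 + 12*(-1.0) = -9.0


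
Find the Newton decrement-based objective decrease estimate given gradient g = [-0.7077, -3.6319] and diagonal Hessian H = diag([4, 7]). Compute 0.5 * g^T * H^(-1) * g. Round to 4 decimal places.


Step 1: H is diagonal, so H^(-1) * g = [-0.1769, -0.5188].
Step 2: g^T H^(-1) g = sum_i g_i^2 / H_ii
  = (-0.7077)^2/4 + (-3.6319)^2/7
  = 0.1252 + 1.8844 = 2.0096
Step 3: Objective decrease = 0.5 * g^T H^(-1) g = 1.0048


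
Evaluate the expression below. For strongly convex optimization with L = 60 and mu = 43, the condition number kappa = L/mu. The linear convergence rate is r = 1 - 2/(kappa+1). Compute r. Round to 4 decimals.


Step 1: Compute the condition number.
kappa = L/mu = 60/43 = 1.3953
Step 2: Compute the convergence rate.
r = 1 - 2/(kappa + 1) = 1 - 2*mu/(L + mu) = (L - mu)/(L + mu) = 17/103 = 0.165


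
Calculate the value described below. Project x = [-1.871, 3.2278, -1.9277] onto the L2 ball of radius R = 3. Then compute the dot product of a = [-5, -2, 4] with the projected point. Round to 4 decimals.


Step 1: Compute ||x|| (intermediates to 6 decimals).
||x|| = sqrt((-1.871)^2 + 3.2278^2 + (-1.9277)^2) = 4.199448
Step 2: Project.
Since ||x|| > R, scale = R/||x|| = 3/4.199448 = 0.71438, proj(x) = scale * x
proj(x) = [-1.336605, 2.305876, -1.37711]
Step 3: Dot product.
a^T * proj(x) = -5*(-1.336605) - 2*2.305876 + 4*(-1.37711) = -3.4372


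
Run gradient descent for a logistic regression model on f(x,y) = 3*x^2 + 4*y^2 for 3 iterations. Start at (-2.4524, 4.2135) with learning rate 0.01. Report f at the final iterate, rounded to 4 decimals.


Gradient descent on f(x,y) = 3*x^2 + 4*y^2.
Starting point: (-2.4524, 4.2135), alpha = 0.01
Step 1: grad_x = 2*3*-2.4524 = -14.7144, grad_y = 2*4*4.2135 = 33.708
  x_1 = -2.4524 - 0.01*-14.7144 = -2.3053
  y_1 = 4.2135 - 0.01*33.708 = 3.8764
Step 2: grad_x = 2*3*-2.3053 = -13.8315, grad_y = 2*4*3.8764 = 31.0114
  x_2 = -2.3053 - 0.01*-13.8315 = -2.1669
  y_2 = 3.8764 - 0.01*31.0114 = 3.5663
Step 3: grad_x = 2*3*-2.1669 = -13.0016, grad_y = 2*4*3.5663 = 28.5305
  x_3 = -2.1669 - 0.01*-13.0016 = -2.0369
  y_3 = 3.5663 - 0.01*28.5305 = 3.281
f(-2.0369, 3.281) = 3*(-2.0369)^2 + 4*3.281^2 = 55.5071


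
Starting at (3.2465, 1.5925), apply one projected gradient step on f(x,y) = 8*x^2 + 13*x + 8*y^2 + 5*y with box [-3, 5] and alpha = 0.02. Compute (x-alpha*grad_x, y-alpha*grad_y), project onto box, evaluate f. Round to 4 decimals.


Step 1: Compute gradient at (3.2465, 1.5925).
grad_x = 2*8*3.2465 + 13 = 64.944
grad_y = 2*8*1.5925 + 5 = 30.48
Step 2: Gradient step.
x_raw = 3.2465 - 0.02*64.944 = 1.9476
y_raw = 1.5925 - 0.02*30.48 = 0.9829
Step 3: Project onto [-3, 5].
x_proj = clip(1.9476) = 1.9476
y_proj = clip(0.9829) = 0.9829
Step 4: Evaluate f.
f(1.9476, 0.9829) = 68.3081


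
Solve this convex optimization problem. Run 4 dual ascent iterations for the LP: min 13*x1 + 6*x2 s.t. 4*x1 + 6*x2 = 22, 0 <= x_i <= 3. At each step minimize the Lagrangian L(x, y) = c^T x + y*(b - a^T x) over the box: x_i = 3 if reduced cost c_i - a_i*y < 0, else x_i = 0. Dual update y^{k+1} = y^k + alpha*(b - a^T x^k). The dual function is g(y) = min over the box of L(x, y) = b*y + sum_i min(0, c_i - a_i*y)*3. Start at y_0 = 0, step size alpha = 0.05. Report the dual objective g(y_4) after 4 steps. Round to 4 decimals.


Dual ascent for LP: min 13*x1 + 6*x2, 4*x1 + 6*x2 = 22, 0 <= x_i <= 3
Step 1: y^k = 0.0, reduced costs: (13.0, 6.0)
  x^k = (0.0, 0.0), subgradient = b - a^T x = 22.0
  y^{k+1} = 0.0 + 0.05*22.0 = 1.1
Step 2: y^k = 1.1, reduced costs: (8.6, -0.6)
  x^k = (0.0, 3.0), subgradient = b - a^T x = 4.0
  y^{k+1} = 1.1 + 0.05*4.0 = 1.3
Step 3: y^k = 1.3, reduced costs: (7.8, -1.8)
  x^k = (0.0, 3.0), subgradient = b - a^T x = 4.0
  y^{k+1} = 1.3 + 0.05*4.0 = 1.5
Step 4: y^k = 1.5, reduced costs: (7.0, -3.0)
  x^k = (0.0, 3.0), subgradient = b - a^T x = 4.0
  y^{k+1} = 1.5 + 0.05*4.0 = 1.7
Dual objective at y_4 = 1.7: reduced costs (6.2, -4.2), box minimizer x = (0.0, 3.0)
g(y_4) = b*y + (c1 - a1*y)*x1 + (c2 - a2*y)*x2 = 22*1.7 + 6.2*0.0 + (-4.2)*3.0 = 37.4 + 0.0 - 12.6 = 24.8


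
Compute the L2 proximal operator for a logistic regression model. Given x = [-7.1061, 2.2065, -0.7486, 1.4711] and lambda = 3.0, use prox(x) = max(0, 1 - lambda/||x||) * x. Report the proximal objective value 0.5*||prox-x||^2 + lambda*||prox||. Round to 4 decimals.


Step 1: Compute ||x||.
||x|| = 7.6217
Step 2: Compute scaling factor.
scale = max(0, 1 - 3.0/7.6217) = 0.6064
Step 3: prox(x) = [-4.309, 1.338, -0.4539, 0.8921]
||prox(x)|| = 4.6217
Step 4: Proximal objective.
0.5*||prox-x||^2 = 4.5
lambda*||prox|| = 13.8651
Total = 18.365


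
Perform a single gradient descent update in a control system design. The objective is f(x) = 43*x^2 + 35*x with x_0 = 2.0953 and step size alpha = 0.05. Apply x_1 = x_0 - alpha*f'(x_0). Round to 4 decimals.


We compute the gradient at x_0 and apply the update.
f'(x) = 86*x + 35
f'(2.0953) = 86*2.0953 + 35 = 215.1958
x_1 = 2.0953 - 0.05*215.1958 = -8.6645


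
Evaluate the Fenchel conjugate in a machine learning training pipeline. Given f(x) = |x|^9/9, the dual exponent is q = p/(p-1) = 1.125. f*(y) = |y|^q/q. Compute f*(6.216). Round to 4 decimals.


The conjugate exponent q satisfies 1/p + 1/q = 1.
p = 9, so q = 9/(9 - 1) = 1.125
|y|^q = 6.216^1.125 = 7.8109
f*(6.216) = 7.8109 / 1.125 = 6.943


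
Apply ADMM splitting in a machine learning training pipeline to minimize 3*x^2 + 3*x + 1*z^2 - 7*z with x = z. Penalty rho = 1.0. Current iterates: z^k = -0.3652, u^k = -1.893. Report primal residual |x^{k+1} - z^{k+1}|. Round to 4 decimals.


ADMM iteration with rho = 1.0, z^k = -0.3652, u^k = -1.893
Step 1: x-update.
Minimize 3*x^2 + 3*x + (1.0/2)*(x + 0.3652 - 1.893)^2
FOC: (2*3 + 1.0)*x = -3 + 1.0*(-0.3652 + 1.893)
x^{k+1} = -0.2103
Step 2: z-update.
Minimize 1*z^2 - 7*z + (1.0/2)*(-0.2103 - z - 1.893)^2
FOC: (2*1 + 1.0)*z = 7 + 1.0*(-0.2103 - 1.893)
z^{k+1} = 1.6322
Step 3: u-update.
u^{k+1} = -1.893 - 0.2103 - 1.6322 = -3.7355
Step 4: Primal residual = |-0.2103 - 1.6322| = 1.8425


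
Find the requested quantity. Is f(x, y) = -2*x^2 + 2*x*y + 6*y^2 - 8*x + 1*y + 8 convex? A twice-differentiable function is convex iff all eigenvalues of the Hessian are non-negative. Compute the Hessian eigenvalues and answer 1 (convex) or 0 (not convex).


The Hessian of f(x,y) = -2*x^2 + 2*x*y + 6*y^2 - 8*x + 1*y + 8 is:
H = [[-4, 2], [2, 12]]
Trace = -4 + 12 = 8
Determinant = -4*12 - (2)^2 = -52
Discriminant = (8)^2 - 4*-52 = 272.0
Eigenvalues: lambda_1 = -4.2462, lambda_2 = 12.2462
The function is not convex.

0


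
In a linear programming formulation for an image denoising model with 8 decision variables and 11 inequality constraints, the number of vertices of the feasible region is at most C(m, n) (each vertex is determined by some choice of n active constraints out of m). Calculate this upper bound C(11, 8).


Each vertex corresponds to some choice of n active constraints out of m, so the number of vertices is at most C(m, n) = m! / (n!(m-n)!).
m = 11, n = 8
Numerator: 11 * 10 * 9 * 8 * 7 * 6 * 5 * 4
Denominator: 8! = 40320
C(11, 8) = 165


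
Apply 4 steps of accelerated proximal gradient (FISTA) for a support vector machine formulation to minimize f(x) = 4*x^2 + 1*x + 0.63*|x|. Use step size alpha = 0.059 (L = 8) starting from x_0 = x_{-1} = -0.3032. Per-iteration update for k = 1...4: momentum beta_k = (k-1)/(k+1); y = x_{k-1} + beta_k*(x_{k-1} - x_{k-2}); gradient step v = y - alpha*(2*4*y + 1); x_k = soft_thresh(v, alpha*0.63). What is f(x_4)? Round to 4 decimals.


FISTA on f(x) = 4*x^2 + 1*x + 0.63*|x|
L = 8, alpha = 0.059
Iteration 1: beta = 0.0, y = -0.3032 + 0.0*(-0.3032 + 0.3032) = -0.3032
  grad(y) = -1.4256, v = y - alpha*grad = -0.2191
  prox(v) = soft_thresh(-0.2191, 0.0372) = -0.1819
Iteration 2: beta = 0.3333, y = -0.1819 + 0.3333*(-0.1819 + 0.3032) = -0.1415
  grad(y) = -0.1319, v = y - alpha*grad = -0.1337
  prox(v) = soft_thresh(-0.1337, 0.0372) = -0.0965
Iteration 3: beta = 0.5, y = -0.0965 + 0.5*(-0.0965 + 0.1819) = -0.0538
  grad(y) = 0.5692, v = y - alpha*grad = -0.0874
  prox(v) = soft_thresh(-0.0874, 0.0372) = -0.0503
Iteration 4: beta = 0.6, y = -0.0503 + 0.6*(-0.0503 + 0.0965) = -0.0225
  grad(y) = 0.82, v = y - alpha*grad = -0.0709
  prox(v) = soft_thresh(-0.0709, 0.0372) = -0.0337
f(x_4) = 4*(-0.0337)^2 + 1*(-0.0337) + 0.63*|-0.0337| = -0.0079
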